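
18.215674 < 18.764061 True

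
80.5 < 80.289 False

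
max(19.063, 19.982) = 19.982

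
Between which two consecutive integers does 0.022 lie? 0 and 1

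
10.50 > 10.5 False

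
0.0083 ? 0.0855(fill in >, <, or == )<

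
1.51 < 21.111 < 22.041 True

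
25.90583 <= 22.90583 False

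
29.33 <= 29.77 True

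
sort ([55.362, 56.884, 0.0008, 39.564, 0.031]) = [0.0008, 0.031, 39.564, 55.362, 56.884]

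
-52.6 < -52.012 True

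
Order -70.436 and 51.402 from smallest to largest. -70.436, 51.402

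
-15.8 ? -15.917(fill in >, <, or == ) >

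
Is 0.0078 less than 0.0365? Yes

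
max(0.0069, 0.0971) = 0.0971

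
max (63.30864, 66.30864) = 66.30864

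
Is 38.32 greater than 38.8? No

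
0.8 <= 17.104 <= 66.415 True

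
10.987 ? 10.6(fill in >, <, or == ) >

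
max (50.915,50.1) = 50.915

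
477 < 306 False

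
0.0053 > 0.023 False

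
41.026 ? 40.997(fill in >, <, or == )>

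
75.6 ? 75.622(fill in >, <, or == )<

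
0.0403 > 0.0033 True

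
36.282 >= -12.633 True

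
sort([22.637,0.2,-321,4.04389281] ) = [-321,0.2,4.04389281,22.637]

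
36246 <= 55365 True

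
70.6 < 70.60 False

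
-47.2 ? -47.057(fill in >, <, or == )<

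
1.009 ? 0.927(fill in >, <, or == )>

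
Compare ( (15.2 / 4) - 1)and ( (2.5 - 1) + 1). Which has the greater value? ( (15.2 / 4) - 1)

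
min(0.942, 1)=0.942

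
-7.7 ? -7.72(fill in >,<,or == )>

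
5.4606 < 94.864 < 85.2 False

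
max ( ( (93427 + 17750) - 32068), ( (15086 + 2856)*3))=79109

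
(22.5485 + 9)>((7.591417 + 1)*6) False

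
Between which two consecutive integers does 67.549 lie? 67 and 68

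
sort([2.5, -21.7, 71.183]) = [-21.7, 2.5, 71.183]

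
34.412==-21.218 False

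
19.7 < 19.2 False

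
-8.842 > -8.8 False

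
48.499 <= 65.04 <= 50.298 False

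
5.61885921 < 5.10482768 False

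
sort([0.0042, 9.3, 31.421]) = [0.0042, 9.3, 31.421]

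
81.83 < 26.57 False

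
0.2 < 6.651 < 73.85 True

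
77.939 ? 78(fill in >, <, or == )<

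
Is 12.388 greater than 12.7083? No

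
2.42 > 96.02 False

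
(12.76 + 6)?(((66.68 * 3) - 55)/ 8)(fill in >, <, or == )>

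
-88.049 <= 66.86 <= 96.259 True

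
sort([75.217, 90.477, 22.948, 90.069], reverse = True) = [90.477, 90.069, 75.217, 22.948]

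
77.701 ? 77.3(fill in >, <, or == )>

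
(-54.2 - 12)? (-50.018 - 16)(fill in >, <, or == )<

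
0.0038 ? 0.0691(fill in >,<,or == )<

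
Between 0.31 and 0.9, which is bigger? 0.9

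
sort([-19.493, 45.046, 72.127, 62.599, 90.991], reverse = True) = [90.991, 72.127, 62.599, 45.046, -19.493]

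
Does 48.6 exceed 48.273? Yes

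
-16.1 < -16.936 False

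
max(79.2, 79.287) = 79.287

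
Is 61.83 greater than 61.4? Yes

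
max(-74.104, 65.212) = 65.212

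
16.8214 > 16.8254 False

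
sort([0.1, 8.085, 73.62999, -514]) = [-514, 0.1, 8.085, 73.62999]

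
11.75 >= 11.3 True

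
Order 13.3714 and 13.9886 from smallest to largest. 13.3714, 13.9886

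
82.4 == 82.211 False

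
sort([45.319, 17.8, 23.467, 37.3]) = [17.8, 23.467, 37.3, 45.319]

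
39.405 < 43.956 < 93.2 True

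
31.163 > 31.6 False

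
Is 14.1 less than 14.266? Yes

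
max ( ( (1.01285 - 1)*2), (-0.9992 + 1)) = 0.0257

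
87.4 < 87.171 False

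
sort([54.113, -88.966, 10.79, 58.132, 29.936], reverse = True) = [58.132, 54.113, 29.936, 10.79, -88.966]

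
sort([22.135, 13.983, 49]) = [13.983, 22.135, 49]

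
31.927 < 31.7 False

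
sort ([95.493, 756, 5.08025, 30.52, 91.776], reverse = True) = [756, 95.493, 91.776, 30.52, 5.08025]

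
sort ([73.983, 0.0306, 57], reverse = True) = [73.983, 57, 0.0306]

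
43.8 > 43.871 False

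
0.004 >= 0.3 False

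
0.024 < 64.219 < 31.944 False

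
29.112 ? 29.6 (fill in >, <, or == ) <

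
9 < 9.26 True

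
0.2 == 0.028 False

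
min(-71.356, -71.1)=-71.356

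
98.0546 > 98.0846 False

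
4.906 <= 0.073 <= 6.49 False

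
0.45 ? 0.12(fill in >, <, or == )>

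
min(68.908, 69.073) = 68.908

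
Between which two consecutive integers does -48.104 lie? -49 and -48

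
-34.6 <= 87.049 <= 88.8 True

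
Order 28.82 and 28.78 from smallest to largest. 28.78, 28.82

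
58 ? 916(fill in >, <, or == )<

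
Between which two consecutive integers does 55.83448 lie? 55 and 56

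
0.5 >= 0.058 True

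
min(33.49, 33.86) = 33.49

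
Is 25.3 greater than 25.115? Yes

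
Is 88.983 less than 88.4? No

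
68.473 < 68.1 False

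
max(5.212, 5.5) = 5.5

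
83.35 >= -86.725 True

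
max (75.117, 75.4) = 75.4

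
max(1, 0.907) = 1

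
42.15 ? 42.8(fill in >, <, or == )<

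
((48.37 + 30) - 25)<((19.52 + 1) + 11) False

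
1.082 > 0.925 True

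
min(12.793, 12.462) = 12.462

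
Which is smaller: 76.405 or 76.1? 76.1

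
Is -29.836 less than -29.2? Yes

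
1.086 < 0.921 False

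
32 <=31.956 False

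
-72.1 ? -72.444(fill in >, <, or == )>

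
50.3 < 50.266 False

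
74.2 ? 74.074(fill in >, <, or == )>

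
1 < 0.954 False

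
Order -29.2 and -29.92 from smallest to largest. -29.92, -29.2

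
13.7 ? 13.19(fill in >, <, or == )>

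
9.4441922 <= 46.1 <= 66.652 True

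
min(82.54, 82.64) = 82.54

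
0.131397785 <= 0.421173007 True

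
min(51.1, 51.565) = 51.1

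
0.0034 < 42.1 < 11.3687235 False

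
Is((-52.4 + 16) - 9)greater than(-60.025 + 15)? No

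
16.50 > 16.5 False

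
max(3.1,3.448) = 3.448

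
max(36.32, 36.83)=36.83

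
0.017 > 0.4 False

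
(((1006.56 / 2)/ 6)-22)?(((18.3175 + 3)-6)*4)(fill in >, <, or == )>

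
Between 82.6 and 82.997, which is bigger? 82.997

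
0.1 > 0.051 True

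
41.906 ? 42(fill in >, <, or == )<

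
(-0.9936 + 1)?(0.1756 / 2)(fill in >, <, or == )<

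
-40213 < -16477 True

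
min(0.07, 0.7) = 0.07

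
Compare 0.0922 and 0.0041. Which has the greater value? 0.0922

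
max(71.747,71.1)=71.747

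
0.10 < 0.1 False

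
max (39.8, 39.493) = 39.8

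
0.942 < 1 True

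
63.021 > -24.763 True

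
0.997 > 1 False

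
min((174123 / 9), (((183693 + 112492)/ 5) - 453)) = 19347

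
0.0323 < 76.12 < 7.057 False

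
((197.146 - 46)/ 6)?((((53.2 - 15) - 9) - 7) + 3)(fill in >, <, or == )<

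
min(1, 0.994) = 0.994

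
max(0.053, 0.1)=0.1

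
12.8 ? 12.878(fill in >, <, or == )<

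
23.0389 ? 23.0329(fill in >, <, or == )>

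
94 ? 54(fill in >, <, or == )>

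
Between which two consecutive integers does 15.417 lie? 15 and 16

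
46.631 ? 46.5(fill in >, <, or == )>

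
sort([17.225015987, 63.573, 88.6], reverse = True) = [88.6, 63.573, 17.225015987]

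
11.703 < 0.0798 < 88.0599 False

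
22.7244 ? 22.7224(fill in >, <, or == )>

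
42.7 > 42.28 True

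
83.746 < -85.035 False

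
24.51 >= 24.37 True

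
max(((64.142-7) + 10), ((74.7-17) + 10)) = 67.7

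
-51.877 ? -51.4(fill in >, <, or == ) <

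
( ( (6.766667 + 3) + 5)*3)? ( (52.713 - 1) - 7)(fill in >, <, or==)<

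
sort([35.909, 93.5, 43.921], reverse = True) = [93.5, 43.921, 35.909]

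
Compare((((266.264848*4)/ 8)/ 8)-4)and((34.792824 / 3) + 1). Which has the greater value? ((((266.264848*4)/ 8)/ 8)-4)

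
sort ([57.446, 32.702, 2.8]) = [2.8, 32.702, 57.446]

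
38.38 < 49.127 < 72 True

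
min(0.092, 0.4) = 0.092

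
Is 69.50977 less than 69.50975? No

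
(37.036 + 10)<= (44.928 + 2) False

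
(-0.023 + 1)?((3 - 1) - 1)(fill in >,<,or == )<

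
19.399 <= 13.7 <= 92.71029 False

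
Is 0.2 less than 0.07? No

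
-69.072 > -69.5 True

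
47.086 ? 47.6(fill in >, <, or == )<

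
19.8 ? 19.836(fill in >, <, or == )<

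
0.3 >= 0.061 True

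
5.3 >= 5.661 False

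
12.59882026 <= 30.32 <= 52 True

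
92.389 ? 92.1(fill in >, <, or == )>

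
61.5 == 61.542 False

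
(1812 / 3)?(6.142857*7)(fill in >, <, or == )>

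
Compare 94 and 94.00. They are equal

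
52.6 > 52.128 True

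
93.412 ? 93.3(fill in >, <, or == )>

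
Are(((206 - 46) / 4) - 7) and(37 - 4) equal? Yes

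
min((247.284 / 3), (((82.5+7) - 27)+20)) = 82.428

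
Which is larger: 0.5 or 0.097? 0.5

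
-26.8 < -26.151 True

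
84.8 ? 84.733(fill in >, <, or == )>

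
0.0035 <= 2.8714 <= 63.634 True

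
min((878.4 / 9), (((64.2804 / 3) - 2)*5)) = 97.134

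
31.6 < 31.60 False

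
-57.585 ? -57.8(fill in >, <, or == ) >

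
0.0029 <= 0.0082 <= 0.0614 True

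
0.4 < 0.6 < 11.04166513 True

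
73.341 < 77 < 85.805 True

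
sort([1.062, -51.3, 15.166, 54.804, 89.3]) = [-51.3, 1.062, 15.166, 54.804, 89.3]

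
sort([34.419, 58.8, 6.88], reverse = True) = [58.8, 34.419, 6.88]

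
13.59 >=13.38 True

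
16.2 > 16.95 False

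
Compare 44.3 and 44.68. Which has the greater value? 44.68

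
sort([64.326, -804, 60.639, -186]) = [-804, -186, 60.639, 64.326]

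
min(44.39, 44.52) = 44.39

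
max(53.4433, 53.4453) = 53.4453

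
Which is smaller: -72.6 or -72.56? -72.6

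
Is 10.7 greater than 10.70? No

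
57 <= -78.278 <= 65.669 False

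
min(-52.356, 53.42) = -52.356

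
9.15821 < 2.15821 False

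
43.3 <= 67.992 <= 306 True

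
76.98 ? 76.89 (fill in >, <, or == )>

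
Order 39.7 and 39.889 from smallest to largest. 39.7,39.889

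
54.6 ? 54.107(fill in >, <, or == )>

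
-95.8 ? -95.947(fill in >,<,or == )>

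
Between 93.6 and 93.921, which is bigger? 93.921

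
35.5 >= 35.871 False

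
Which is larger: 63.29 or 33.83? 63.29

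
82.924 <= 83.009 True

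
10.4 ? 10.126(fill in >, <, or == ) >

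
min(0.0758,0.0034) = 0.0034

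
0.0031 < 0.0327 True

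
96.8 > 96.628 True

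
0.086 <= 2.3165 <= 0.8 False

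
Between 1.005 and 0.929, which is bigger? 1.005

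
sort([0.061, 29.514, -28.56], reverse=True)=[29.514, 0.061, -28.56]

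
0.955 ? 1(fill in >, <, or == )<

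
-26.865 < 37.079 True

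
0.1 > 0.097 True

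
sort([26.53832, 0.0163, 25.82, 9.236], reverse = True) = [26.53832, 25.82, 9.236, 0.0163]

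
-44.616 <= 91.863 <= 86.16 False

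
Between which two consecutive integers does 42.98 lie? 42 and 43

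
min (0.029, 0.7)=0.029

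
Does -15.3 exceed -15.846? Yes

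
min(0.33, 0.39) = 0.33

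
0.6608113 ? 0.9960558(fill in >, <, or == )<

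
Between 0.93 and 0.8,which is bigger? 0.93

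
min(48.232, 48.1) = 48.1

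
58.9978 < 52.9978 False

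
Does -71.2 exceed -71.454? Yes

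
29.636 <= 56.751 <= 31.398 False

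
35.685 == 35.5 False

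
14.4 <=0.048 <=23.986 False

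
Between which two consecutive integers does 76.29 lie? 76 and 77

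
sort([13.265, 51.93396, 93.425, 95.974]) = [13.265, 51.93396, 93.425, 95.974]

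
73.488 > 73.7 False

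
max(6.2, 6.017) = 6.2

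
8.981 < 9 True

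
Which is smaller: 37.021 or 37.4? 37.021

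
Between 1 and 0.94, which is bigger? 1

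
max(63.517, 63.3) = 63.517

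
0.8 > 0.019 True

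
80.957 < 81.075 True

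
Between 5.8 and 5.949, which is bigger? 5.949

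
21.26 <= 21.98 True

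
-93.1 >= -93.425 True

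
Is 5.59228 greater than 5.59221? Yes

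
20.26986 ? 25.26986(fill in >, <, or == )<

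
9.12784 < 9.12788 True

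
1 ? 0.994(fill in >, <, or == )>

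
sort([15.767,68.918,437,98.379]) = [15.767,68.918,98.379,437]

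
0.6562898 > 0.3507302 True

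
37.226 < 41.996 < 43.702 True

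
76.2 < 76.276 True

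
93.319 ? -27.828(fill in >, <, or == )>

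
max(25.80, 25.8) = 25.8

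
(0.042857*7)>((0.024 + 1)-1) True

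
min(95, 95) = 95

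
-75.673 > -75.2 False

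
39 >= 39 True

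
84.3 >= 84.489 False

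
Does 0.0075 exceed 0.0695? No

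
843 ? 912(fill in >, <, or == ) <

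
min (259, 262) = 259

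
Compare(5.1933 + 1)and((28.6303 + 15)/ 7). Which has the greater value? ((28.6303 + 15)/ 7)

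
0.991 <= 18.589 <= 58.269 True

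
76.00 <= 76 True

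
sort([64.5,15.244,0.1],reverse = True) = [64.5,15.244,0.1]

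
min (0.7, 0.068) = 0.068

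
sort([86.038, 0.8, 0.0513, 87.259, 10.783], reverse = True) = [87.259, 86.038, 10.783, 0.8, 0.0513]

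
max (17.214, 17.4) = 17.4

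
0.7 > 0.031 True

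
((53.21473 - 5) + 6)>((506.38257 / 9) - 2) False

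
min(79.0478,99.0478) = 79.0478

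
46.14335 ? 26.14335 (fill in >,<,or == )>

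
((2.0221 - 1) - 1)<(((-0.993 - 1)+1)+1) False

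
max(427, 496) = 496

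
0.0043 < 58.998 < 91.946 True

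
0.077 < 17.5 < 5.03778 False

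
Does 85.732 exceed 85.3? Yes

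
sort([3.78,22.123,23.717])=[3.78,22.123,23.717]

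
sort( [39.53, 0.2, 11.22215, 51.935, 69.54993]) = [0.2, 11.22215, 39.53, 51.935, 69.54993]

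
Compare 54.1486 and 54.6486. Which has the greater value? 54.6486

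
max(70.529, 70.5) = 70.529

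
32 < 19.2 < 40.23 False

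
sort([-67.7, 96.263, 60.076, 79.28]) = [-67.7, 60.076, 79.28, 96.263]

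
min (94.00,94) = 94.00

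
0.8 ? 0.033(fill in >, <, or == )>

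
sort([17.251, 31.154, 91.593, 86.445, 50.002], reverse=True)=[91.593, 86.445, 50.002, 31.154, 17.251]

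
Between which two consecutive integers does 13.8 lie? 13 and 14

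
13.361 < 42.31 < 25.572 False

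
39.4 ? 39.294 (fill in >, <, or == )>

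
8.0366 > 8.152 False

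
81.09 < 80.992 False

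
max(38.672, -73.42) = 38.672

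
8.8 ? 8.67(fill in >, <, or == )>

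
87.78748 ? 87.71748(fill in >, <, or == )>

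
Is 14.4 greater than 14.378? Yes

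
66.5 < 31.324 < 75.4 False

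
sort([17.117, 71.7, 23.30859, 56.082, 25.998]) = [17.117, 23.30859, 25.998, 56.082, 71.7]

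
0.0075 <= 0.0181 True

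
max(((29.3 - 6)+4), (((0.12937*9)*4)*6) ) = 27.94392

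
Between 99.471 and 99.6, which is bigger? 99.6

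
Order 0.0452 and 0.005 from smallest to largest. 0.005,0.0452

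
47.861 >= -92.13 True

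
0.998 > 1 False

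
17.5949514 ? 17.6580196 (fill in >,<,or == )<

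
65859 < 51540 False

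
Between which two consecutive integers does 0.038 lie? 0 and 1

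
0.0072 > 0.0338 False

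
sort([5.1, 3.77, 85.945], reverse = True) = [85.945, 5.1, 3.77]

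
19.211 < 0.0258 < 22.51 False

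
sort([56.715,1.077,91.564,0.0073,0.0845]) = [0.0073,0.0845,1.077,56.715,91.564]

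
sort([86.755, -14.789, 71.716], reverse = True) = [86.755, 71.716, -14.789]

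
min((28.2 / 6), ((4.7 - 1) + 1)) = 4.7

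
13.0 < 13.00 False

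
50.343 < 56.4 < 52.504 False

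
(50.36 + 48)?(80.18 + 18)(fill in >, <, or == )>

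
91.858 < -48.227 False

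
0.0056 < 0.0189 True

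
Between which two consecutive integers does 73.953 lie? 73 and 74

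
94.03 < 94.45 True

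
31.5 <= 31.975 True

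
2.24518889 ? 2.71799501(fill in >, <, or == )<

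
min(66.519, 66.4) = 66.4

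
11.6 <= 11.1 False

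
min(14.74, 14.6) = 14.6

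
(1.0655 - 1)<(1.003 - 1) False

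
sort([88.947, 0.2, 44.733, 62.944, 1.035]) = [0.2, 1.035, 44.733, 62.944, 88.947]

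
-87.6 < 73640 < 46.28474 False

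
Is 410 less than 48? No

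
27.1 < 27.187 True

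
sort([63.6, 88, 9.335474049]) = [9.335474049, 63.6, 88]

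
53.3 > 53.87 False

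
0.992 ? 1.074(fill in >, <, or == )<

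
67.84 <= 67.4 False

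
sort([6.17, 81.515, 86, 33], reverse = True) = [86, 81.515, 33, 6.17]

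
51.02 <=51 False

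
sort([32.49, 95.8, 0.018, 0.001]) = [0.001, 0.018, 32.49, 95.8]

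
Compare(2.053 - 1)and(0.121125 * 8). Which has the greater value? (2.053 - 1)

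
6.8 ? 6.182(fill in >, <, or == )>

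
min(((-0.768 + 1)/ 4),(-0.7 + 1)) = 0.058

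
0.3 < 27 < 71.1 True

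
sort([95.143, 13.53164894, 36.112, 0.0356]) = [0.0356, 13.53164894, 36.112, 95.143]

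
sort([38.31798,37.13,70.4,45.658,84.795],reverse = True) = [84.795,70.4,45.658,38.31798,37.13]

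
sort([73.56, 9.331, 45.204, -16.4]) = [-16.4, 9.331, 45.204, 73.56]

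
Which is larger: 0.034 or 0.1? 0.1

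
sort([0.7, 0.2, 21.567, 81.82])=[0.2, 0.7, 21.567, 81.82]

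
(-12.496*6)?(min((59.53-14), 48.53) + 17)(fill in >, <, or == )<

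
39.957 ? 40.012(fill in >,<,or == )<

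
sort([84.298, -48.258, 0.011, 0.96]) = [-48.258, 0.011, 0.96, 84.298]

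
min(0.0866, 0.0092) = 0.0092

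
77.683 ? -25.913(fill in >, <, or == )>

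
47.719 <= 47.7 False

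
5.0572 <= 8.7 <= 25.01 True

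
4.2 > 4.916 False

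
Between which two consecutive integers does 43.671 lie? 43 and 44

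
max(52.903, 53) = 53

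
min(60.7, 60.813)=60.7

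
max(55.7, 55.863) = 55.863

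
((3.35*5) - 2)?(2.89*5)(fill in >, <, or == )>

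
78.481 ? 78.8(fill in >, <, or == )<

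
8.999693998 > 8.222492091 True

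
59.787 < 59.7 False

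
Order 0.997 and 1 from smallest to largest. 0.997, 1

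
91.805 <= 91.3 False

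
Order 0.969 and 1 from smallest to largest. 0.969, 1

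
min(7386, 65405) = 7386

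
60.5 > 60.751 False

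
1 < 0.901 False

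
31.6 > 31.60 False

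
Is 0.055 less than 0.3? Yes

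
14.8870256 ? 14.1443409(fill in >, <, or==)>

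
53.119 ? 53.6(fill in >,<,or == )<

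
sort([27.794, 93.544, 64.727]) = [27.794, 64.727, 93.544]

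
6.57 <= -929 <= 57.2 False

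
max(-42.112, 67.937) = 67.937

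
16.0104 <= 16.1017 True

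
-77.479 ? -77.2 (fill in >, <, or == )<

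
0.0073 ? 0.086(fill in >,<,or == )<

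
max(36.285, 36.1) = 36.285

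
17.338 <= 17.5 True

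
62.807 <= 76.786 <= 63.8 False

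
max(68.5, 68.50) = 68.50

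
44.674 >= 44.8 False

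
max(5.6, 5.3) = 5.6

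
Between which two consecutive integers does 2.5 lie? 2 and 3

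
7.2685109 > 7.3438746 False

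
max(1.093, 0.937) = 1.093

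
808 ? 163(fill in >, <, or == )>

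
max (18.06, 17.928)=18.06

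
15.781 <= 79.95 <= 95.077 True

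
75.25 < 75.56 True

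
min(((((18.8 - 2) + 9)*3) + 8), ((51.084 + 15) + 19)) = 85.084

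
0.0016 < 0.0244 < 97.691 True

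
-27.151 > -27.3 True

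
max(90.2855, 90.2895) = 90.2895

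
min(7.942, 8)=7.942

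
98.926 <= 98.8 False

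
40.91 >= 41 False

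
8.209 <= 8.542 True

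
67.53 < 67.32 False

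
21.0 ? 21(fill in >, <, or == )==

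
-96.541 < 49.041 True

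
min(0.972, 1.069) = 0.972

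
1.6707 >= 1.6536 True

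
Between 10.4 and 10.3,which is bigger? 10.4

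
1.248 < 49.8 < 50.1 True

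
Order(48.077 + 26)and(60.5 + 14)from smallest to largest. (48.077 + 26), (60.5 + 14)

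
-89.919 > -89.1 False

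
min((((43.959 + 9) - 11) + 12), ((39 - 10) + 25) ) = 53.959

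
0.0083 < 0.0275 True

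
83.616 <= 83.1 False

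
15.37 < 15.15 False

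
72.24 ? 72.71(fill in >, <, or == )<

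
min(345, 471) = 345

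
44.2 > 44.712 False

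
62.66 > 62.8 False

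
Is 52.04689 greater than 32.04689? Yes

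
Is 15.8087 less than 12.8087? No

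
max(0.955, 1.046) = 1.046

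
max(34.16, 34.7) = 34.7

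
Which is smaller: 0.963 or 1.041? 0.963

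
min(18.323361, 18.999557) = 18.323361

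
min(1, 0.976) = 0.976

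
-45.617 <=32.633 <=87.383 True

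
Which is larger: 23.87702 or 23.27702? 23.87702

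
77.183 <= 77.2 True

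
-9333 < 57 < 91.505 True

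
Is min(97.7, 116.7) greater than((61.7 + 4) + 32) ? No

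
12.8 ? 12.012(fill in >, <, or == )>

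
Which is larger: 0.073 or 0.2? 0.2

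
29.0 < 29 False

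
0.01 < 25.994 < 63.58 True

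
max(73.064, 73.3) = 73.3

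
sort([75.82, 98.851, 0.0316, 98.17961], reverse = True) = [98.851, 98.17961, 75.82, 0.0316]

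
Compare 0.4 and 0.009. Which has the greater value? 0.4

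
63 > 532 False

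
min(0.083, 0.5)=0.083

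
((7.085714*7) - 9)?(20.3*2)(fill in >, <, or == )<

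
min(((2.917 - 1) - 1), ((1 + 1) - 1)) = 0.917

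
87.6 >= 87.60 True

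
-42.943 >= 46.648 False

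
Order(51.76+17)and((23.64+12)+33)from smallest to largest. ((23.64+12)+33), (51.76+17)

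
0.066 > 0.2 False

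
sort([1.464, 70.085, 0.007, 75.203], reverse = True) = [75.203, 70.085, 1.464, 0.007]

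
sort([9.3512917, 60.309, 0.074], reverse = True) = [60.309, 9.3512917, 0.074]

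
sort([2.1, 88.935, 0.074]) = [0.074, 2.1, 88.935]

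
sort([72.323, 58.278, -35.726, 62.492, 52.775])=[-35.726, 52.775, 58.278, 62.492, 72.323]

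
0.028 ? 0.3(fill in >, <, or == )<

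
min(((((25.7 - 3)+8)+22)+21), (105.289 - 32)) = 73.289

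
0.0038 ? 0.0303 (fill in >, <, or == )<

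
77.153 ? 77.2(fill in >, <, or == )<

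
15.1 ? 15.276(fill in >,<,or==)<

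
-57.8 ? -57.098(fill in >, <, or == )<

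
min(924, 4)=4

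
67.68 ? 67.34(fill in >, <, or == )>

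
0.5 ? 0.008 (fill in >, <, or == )>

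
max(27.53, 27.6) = 27.6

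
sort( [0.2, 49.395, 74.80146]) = [0.2, 49.395, 74.80146]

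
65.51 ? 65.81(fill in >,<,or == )<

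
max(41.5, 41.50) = 41.50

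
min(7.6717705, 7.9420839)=7.6717705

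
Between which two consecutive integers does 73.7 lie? 73 and 74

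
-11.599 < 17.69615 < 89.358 True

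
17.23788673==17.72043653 False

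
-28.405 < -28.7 False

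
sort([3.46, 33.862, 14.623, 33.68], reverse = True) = [33.862, 33.68, 14.623, 3.46]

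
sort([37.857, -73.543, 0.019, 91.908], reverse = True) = [91.908, 37.857, 0.019, -73.543]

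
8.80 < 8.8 False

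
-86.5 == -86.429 False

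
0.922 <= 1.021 True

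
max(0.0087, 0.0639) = 0.0639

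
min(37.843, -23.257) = -23.257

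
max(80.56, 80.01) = 80.56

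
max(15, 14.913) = 15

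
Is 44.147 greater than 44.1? Yes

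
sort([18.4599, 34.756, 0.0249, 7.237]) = [0.0249, 7.237, 18.4599, 34.756]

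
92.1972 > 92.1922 True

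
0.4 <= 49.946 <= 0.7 False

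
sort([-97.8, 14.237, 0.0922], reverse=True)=[14.237, 0.0922, -97.8]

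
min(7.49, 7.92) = 7.49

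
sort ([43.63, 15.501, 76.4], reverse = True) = [76.4, 43.63, 15.501]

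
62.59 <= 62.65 True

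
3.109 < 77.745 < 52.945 False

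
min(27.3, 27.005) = 27.005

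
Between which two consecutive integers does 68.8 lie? 68 and 69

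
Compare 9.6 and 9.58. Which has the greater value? 9.6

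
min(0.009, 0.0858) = 0.009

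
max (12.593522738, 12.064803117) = 12.593522738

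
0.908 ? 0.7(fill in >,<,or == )>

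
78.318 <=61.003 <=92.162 False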